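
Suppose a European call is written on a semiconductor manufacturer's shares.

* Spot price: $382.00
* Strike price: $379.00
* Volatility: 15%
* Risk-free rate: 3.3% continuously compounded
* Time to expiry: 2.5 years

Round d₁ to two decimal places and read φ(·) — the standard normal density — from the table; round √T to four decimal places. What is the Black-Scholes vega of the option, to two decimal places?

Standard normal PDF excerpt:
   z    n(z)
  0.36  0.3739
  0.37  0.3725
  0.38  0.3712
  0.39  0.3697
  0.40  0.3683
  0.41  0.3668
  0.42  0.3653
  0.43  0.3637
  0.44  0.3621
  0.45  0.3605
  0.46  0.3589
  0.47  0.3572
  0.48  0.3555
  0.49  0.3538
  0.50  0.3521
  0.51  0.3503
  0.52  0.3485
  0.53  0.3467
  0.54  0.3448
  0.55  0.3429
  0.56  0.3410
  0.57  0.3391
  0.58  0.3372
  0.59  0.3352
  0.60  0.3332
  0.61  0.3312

σ√T = 0.15 × 1.5811 = 0.2372
d₁ = [ln(382/379) + (0.033 + 0.15²/2)·2.5] / 0.2372 = [0.0079 + 0.1106] / 0.2372 = 0.4997 ⇒ 0.50
√T = √2.5 = 1.5811
φ(d₁) = φ(0.50) = 0.3521
vega = S·φ(d₁)·√T = 382·0.3521·1.5811 = 212.6614

212.66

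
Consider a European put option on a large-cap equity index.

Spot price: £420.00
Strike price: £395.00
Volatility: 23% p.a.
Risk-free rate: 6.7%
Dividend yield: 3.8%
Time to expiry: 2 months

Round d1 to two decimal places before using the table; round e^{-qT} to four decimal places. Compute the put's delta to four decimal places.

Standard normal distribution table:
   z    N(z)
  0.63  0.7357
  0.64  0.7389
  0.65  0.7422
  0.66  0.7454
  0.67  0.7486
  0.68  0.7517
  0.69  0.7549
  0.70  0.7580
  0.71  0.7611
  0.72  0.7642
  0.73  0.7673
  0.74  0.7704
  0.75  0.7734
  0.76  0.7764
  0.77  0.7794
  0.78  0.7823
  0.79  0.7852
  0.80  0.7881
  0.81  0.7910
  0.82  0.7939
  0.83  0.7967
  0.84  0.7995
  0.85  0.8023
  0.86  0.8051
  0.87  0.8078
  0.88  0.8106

-0.2252

σ√T = 0.23 × 0.4082 = 0.0939
ln(S/K) + (r − q + σ²/2)T = ln(420/395) + (0.067 − 0.038 + 0.23²/2)·0.1667 = 0.0614 + 0.0092 = 0.0706
d₁ = 0.0706 / 0.0939 = 0.7520 ⇒ 0.75
N(d₁) = N(0.75) = 0.7734
Δ_put = e^(−qT)·(N(d₁) − 1) = 0.9937·(0.7734 − 1) = -0.2252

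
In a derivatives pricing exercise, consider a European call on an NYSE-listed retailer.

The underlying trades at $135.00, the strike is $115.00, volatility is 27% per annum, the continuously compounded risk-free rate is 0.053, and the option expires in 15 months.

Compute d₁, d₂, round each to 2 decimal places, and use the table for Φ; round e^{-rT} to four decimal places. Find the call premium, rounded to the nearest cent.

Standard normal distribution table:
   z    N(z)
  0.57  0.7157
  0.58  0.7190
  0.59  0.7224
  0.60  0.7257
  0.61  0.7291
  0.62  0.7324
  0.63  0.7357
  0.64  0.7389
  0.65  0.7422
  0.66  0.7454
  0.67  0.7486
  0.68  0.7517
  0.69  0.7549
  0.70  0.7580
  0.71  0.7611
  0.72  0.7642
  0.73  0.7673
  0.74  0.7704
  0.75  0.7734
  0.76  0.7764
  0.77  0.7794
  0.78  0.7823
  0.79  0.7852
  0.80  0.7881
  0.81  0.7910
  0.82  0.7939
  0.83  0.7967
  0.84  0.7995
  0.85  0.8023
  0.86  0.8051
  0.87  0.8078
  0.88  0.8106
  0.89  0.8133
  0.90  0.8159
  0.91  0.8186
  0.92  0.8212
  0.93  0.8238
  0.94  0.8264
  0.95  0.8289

T = 1.25;  σ√T = 0.3019
d₁ = [ln(135/115) + (0.053 + ½·0.27²)·1.25] / (σ√T) = (0.1603 + 0.1118) / 0.3019 = 0.9016 ⇒ 0.90
d₂ = 0.9016 − 0.3019 = 0.5997 ⇒ 0.60
exp(−rT) = exp(−0.053·1.25) = 0.9359
N(d₁) = N(0.90) = 0.8159;  N(d₂) = N(0.60) = 0.7257
C = 135·0.8159 − 115·0.9359·0.7257 = 110.1465 − 78.1060 = 32.0405

$32.04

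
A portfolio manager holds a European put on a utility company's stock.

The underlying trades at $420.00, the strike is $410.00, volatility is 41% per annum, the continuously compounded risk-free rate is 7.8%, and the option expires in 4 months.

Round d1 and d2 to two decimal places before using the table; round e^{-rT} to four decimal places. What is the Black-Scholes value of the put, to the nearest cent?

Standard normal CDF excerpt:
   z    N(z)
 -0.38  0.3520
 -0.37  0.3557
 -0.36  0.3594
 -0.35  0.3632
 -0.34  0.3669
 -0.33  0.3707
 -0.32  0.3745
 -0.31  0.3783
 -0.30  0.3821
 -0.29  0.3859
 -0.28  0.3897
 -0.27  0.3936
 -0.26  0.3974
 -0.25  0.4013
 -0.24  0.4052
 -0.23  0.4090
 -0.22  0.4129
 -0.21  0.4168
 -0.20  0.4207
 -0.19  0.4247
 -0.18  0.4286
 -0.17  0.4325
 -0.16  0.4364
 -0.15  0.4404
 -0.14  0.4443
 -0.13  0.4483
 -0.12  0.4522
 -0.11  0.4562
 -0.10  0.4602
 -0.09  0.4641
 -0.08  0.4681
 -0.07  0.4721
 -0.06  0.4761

$29.70

σ√T = 0.41 × 0.5774 = 0.2367
d₁ = [ln(420/410) + (0.078 + 0.41²/2)·0.3333] / 0.2367 = [0.0241 + 0.0540] / 0.2367 = 0.3300 ⇒ 0.33
d₂ = d₁ − σ√T = 0.3300 − 0.2367 = 0.0933 ⇒ 0.09
e^(−rT) = e^(−0.078·0.3333) = 0.9743
N(−d₂) = N(-0.09) = 0.4641;  N(−d₁) = N(-0.33) = 0.3707
P = 410·0.9743·0.4641 − 420·0.3707 = 185.3908 − 155.6940 = 29.6968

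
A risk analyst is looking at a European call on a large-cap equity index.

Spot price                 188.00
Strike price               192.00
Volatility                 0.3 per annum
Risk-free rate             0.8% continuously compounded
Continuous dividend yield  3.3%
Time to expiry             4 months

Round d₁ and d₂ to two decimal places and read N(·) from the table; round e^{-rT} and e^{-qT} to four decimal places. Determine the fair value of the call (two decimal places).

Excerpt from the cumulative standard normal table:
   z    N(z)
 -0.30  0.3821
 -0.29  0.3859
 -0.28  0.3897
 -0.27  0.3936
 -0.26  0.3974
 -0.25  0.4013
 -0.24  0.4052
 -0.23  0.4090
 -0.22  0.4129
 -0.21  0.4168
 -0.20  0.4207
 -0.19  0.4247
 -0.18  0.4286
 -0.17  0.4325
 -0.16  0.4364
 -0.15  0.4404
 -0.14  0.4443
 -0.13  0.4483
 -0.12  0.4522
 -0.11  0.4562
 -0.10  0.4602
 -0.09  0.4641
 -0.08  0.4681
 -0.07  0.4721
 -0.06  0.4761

σ√T = 0.3·√0.3333 = 0.1732
d₁ = [ln(188/192) + (0.008 − 0.033 + ½·0.3²)·0.3333] / (σ√T) = (-0.0211 + 0.0067) / 0.1732 = -0.0831 ≈ -0.08
d₂ = -0.0831 − 0.1732 = -0.2563 ≈ -0.26
e^(−qT) = e^(−0.033·0.3333) = 0.9891;  e^(−rT) = e^(−0.008·0.3333) = 0.9973
N(d₁) = N(-0.08) = 0.4681;  N(d₂) = N(-0.26) = 0.3974
C = 188·0.9891·0.4681 − 192·0.9973·0.3974 = 87.0436 − 76.0948 = 10.9488

10.95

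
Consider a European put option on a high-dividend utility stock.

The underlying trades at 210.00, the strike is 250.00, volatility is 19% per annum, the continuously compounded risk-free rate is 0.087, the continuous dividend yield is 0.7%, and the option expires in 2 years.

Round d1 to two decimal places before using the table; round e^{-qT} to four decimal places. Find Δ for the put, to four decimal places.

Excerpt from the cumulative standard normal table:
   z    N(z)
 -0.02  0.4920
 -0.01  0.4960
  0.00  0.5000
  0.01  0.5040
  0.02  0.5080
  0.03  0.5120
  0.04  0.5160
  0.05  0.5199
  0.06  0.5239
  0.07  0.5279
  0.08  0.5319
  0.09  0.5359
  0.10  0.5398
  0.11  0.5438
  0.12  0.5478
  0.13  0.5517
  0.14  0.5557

-0.4616

σ√T = 0.19·√2 = 0.2687
d₁ = [ln(210/250) + (0.087 − 0.007 + 0.19²/2)·2] / 0.2687 = [-0.1744 + 0.1961] / 0.2687 = 0.0809 ⇒ 0.08
N(d₁) = N(0.08) = 0.5319
Δ_put = exp(−qT)·(N(d₁) − 1) = 0.9861·(0.5319 − 1) = -0.4616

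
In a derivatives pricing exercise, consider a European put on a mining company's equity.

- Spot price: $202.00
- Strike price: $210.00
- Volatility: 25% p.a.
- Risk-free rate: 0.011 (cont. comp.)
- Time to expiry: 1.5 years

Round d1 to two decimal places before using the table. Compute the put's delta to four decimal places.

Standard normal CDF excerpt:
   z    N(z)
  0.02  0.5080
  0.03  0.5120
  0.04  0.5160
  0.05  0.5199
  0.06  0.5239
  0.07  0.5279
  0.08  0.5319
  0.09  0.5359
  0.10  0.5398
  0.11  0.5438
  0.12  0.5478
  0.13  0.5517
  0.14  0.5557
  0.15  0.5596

-0.4681

σ√T = 0.25 × 1.2247 = 0.3062
ln(S/K) + (r + σ²/2)T = ln(202/210) + (0.011 + 0.25²/2)·1.5 = -0.0388 + 0.0634 = 0.0245
d₁ = 0.0245 / 0.3062 = 0.0801 → 0.08
N(d₁) = N(0.08) = 0.5319
Δ_put = N(d₁) − 1 = 0.5319 − 1 = -0.4681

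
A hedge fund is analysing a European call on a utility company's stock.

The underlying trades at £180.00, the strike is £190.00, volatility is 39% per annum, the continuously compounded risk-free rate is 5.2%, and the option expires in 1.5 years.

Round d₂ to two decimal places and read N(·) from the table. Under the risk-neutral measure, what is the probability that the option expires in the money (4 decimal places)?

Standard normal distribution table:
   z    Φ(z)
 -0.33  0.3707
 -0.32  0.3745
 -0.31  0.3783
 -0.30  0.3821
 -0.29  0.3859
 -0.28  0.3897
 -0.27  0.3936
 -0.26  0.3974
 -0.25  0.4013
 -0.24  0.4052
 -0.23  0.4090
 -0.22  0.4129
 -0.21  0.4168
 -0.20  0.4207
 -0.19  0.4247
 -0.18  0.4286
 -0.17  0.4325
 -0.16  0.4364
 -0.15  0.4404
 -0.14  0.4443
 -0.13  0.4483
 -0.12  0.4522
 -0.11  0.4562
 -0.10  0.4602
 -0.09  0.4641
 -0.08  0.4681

0.4247

T = 1.5;  σ√T = 0.4777
d₁ = [ln(180/190) + (0.052 + ½·0.39²)·1.5] / (σ√T) = (-0.0541 + 0.1921) / 0.4777 = 0.2889 ≈ 0.29
d₂ = 0.2889 − 0.4777 = -0.1887 ≈ -0.19
Risk-neutral Pr[S_T > K] = N(d₂) = N(-0.19) = 0.4247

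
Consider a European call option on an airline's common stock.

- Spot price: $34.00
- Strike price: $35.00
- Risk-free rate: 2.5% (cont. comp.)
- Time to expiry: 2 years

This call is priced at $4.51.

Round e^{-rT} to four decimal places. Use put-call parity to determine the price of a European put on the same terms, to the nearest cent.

exp(−rT) = exp(−0.025·2) = 0.9512
Put-call parity: C − P = S − K·e^(−rT) = 34 − 35·0.9512 = 34 − 33.2920 = 0.7080
P = C − (C − P) = 4.51 − (0.7080) = 3.8020

$3.80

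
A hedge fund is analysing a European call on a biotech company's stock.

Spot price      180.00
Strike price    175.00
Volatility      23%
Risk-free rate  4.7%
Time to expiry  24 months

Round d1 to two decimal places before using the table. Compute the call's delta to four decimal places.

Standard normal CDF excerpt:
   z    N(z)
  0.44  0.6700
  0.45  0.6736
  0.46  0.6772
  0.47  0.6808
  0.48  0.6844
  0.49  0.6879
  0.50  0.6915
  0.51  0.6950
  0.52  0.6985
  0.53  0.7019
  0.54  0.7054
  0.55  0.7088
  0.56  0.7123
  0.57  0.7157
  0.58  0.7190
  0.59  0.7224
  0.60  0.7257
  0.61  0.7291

0.7054

σ√T = 0.23·√2 = 0.3253
d₁ = [ln(180/175) + (0.047 + ½·0.23²)·2] / (σ√T) = (0.0282 + 0.1469) / 0.3253 = 0.5382 which rounds to 0.54
N(d₁) = N(0.54) = 0.7054
Δ_call = N(d₁) = 0.7054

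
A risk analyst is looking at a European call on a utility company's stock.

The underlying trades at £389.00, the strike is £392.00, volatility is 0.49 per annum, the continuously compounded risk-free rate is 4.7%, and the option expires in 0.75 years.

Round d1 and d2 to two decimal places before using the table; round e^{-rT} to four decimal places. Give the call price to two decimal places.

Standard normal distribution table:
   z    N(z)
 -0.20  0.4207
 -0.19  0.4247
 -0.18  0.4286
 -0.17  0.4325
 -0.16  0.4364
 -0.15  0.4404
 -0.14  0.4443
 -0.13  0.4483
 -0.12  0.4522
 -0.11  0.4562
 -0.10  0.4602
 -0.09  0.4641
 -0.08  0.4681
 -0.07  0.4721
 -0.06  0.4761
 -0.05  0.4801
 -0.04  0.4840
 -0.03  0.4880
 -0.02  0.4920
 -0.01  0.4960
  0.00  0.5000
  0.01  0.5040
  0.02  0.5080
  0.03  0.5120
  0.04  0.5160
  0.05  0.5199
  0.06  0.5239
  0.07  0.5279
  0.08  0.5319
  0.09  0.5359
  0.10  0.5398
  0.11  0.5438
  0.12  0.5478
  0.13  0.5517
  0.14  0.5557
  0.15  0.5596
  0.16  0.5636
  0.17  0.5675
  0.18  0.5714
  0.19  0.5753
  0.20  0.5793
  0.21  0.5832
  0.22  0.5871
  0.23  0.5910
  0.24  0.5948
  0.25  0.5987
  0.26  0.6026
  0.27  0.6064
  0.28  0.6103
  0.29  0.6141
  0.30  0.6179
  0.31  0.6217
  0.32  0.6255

σ√T = 0.49·√0.75 = 0.4244
d₁ = [ln(389/392) + (0.047 + ½·0.49²)·0.75] / (σ√T) = (-0.0077 + 0.1253) / 0.4244 = 0.2771 → 0.28
d₂ = 0.2771 − 0.4244 = -0.1472 → -0.15
e^(−rT) = e^(−0.047·0.75) = 0.9654
N(d₁) = N(0.28) = 0.6103;  N(d₂) = N(-0.15) = 0.4404
C = 389·0.6103 − 392·0.9654·0.4404 = 237.4067 − 166.6636 = 70.7431

£70.74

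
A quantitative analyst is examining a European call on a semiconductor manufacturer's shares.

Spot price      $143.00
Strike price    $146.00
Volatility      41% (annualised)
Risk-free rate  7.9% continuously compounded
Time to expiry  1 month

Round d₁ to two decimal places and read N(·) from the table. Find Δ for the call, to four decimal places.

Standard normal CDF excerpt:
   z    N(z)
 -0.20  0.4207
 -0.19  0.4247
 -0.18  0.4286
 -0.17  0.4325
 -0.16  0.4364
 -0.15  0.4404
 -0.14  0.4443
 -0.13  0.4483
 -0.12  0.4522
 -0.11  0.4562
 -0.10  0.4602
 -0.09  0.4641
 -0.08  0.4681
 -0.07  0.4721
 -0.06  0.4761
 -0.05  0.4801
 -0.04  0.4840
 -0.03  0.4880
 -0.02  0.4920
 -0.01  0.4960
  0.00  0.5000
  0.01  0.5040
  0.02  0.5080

T = 0.08333;  σ√T = 0.1184
d₁ = [ln(143/146) + (0.079 + ½·0.41²)·0.08333] / (σ√T) = (-0.0208 + 0.0136) / 0.1184 = -0.0606 → -0.06
N(d₁) = N(-0.06) = 0.4761
Δ_call = N(d₁) = 0.4761

0.4761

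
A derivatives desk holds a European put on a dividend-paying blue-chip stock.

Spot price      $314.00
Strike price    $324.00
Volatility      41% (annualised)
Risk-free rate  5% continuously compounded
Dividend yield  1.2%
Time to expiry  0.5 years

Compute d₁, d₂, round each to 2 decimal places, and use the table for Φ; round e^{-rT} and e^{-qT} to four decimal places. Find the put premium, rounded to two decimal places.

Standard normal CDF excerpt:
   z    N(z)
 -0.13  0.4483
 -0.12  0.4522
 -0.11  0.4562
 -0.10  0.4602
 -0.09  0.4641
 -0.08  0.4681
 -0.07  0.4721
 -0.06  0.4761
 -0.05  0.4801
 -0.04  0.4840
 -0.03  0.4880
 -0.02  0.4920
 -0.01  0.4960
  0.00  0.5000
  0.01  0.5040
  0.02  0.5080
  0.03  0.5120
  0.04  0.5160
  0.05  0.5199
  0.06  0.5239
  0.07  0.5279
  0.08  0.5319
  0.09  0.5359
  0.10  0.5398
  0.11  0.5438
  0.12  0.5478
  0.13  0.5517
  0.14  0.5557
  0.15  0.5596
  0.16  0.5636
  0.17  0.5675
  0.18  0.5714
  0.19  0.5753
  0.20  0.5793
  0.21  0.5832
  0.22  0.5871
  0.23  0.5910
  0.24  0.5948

$38.16

T = 0.5;  σ√T = 0.2899
d₁ = [ln(314/324) + (0.05 − 0.012 + 0.41²/2)·0.5] / 0.2899 = [-0.0314 + 0.0610] / 0.2899 = 0.1024 → 0.10
d₂ = d₁ − σ√T = 0.1024 − 0.2899 = -0.1876 → -0.19
exp(−qT) = exp(−0.012·0.5) = 0.9940;  exp(−rT) = exp(−0.05·0.5) = 0.9753
P = 324·0.9753·N(0.19) − 314·0.9940·N(-0.10) = 324·0.9753·0.5753 − 314·0.9940·0.4602 = 181.7932 − 143.6358 = 38.1574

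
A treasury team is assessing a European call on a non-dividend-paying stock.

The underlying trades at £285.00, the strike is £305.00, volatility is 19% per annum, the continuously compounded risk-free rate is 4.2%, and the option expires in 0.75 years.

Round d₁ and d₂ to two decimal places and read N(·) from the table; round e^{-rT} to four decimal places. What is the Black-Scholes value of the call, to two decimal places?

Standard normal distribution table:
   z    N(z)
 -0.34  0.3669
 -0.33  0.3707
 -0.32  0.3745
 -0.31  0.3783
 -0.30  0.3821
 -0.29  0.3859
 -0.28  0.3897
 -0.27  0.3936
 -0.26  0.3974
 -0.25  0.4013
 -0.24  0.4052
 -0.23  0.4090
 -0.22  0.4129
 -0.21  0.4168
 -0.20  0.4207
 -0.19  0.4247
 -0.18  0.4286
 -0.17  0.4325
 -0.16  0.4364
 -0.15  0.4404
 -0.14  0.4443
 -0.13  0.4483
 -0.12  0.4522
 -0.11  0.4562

σ√T = 0.19·√0.75 = 0.1645
d₁ = [ln(285/305) + (0.042 + 0.19²/2)·0.75] / 0.1645 = [-0.0678 + 0.0450] / 0.1645 = -0.1385 ⇒ -0.14
d₂ = d₁ − σ√T = -0.1385 − 0.1645 = -0.3030 ⇒ -0.30
exp(−rT) = exp(−0.042·0.75) = 0.9690
C = 285·N(-0.14) − 305·0.9690·N(-0.30) = 285·0.4443 − 305·0.9690·0.3821 = 126.6255 − 112.9277 = 13.6978

£13.70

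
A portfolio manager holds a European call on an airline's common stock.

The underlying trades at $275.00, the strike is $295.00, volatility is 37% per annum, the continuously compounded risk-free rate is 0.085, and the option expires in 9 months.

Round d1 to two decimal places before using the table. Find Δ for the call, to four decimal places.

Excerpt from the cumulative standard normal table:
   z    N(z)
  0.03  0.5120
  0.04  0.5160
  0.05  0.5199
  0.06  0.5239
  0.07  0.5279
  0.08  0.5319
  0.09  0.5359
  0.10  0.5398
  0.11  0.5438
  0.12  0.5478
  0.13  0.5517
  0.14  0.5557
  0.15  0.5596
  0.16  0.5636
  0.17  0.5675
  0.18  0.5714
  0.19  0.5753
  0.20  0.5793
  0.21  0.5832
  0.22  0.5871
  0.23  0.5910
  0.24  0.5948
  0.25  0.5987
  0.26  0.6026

σ√T = 0.37 × 0.8660 = 0.3204
d₁ = [ln(275/295) + (0.085 + 0.37²/2)·0.75] / 0.3204 = [-0.0702 + 0.1151] / 0.3204 = 0.1401 which rounds to 0.14
N(d₁) = N(0.14) = 0.5557
Δ_call = N(d₁) = 0.5557

0.5557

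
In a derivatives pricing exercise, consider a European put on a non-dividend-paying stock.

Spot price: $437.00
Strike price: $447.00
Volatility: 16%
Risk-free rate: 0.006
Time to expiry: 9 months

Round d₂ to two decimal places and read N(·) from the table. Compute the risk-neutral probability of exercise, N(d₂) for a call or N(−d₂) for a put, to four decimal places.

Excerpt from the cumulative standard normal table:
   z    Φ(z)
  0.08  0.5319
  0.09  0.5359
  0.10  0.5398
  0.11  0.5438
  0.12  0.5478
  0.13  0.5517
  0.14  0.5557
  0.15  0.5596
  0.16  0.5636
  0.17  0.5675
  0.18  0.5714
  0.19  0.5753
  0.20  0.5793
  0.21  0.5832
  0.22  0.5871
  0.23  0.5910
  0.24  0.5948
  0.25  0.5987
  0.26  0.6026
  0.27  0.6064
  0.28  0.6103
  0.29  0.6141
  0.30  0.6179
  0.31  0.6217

0.5793

σ√T = 0.16·√0.75 = 0.1386
ln(S/K) + (r + σ²/2)T = ln(437/447) + (0.006 + 0.16²/2)·0.75 = -0.0226 + 0.0141 = -0.0085
d₁ = -0.0085 / 0.1386 = -0.0615 ≈ -0.06
d₂ = d₁ − σ√T = -0.0615 − 0.1386 = -0.2001 ≈ -0.20
Risk-neutral Pr[S_T < K] = N(−d₂) = N(0.20) = 0.5793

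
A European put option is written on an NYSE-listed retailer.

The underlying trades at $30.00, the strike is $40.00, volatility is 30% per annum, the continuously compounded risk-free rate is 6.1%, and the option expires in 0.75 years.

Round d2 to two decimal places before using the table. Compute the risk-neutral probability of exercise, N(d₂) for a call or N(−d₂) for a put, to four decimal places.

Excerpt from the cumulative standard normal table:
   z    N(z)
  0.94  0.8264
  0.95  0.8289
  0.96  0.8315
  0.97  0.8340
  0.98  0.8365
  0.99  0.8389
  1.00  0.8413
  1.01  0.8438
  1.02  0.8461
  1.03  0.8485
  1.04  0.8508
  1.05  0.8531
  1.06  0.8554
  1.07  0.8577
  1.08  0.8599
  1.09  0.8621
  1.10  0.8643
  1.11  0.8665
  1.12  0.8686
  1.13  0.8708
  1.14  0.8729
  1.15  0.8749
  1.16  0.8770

0.8554

σ√T = 0.3 × 0.8660 = 0.2598
ln(S/K) + (r + σ²/2)T = ln(30/40) + (0.061 + 0.3²/2)·0.75 = -0.2877 + 0.0795 = -0.2082
d₁ = -0.2082 / 0.2598 = -0.8013 ⇒ -0.80
d₂ = d₁ − σ√T = -0.8013 − 0.2598 = -1.0611 ⇒ -1.06
Pr(exercise) under Q = N(−d₂) = N(1.06) = 0.8554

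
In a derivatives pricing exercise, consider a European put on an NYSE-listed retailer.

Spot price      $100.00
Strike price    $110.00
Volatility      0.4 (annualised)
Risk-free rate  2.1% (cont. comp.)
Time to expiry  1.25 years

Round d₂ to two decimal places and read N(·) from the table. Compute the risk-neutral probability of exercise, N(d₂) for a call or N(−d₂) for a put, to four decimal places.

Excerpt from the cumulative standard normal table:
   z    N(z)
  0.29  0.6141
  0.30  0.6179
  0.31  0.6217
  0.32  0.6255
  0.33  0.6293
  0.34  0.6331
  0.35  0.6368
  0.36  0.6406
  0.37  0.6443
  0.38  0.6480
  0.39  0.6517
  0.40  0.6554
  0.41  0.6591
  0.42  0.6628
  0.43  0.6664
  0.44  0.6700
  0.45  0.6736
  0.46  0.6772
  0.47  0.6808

0.6480

T = 1.25;  σ√T = 0.4472
d₁ = [ln(100/110) + (0.021 + ½·0.4²)·1.25] / (σ√T) = (-0.0953 + 0.1263) / 0.4472 = 0.0692 ≈ 0.07
d₂ = 0.0692 − 0.4472 = -0.3780 ≈ -0.38
Risk-neutral Pr[S_T < K] = N(−d₂) = N(0.38) = 0.6480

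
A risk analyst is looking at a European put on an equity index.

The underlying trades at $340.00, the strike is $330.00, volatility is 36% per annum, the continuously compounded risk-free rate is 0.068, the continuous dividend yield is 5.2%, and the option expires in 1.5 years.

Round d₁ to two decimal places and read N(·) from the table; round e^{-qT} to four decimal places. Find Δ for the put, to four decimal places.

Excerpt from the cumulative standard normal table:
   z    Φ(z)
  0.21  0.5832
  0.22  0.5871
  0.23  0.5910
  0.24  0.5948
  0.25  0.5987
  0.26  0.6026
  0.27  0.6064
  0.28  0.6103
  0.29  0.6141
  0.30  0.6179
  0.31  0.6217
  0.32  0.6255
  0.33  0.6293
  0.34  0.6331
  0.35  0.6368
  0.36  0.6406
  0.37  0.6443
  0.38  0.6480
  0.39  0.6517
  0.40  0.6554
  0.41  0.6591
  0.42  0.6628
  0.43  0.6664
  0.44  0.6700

-0.3394

σ√T = 0.36·√1.5 = 0.4409
ln(S/K) + (r − q + σ²/2)T = ln(340/330) + (0.068 − 0.052 + 0.36²/2)·1.5 = 0.0299 + 0.1212 = 0.1511
d₁ = 0.1511 / 0.4409 = 0.3426 ⇒ 0.34
N(d₁) = N(0.34) = 0.6331
Δ_put = exp(−qT)·(N(d₁) − 1) = 0.9250·(0.6331 − 1) = -0.3394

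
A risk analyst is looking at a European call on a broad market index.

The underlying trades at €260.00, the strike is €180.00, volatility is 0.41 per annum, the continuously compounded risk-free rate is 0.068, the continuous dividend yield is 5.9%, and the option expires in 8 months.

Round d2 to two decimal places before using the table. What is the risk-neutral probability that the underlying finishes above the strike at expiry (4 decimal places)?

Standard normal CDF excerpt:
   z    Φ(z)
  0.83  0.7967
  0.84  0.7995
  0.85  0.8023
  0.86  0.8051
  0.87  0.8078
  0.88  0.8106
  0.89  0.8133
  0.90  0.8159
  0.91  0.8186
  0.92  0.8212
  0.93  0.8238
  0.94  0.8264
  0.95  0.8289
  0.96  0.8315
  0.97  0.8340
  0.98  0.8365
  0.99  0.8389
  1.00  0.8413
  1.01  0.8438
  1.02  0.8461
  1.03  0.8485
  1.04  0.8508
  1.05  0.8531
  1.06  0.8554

σ√T = 0.41 × 0.8165 = 0.3348
ln(S/K) + (r − q + σ²/2)T = ln(260/180) + (0.068 − 0.059 + 0.41²/2)·0.6667 = 0.3677 + 0.0620 = 0.4298
d₁ = 0.4298 / 0.3348 = 1.2838 → 1.28
d₂ = d₁ − σ√T = 1.2838 − 0.3348 = 0.9490 → 0.95
Pr(exercise) under Q = N(d₂) = 0.8289

0.8289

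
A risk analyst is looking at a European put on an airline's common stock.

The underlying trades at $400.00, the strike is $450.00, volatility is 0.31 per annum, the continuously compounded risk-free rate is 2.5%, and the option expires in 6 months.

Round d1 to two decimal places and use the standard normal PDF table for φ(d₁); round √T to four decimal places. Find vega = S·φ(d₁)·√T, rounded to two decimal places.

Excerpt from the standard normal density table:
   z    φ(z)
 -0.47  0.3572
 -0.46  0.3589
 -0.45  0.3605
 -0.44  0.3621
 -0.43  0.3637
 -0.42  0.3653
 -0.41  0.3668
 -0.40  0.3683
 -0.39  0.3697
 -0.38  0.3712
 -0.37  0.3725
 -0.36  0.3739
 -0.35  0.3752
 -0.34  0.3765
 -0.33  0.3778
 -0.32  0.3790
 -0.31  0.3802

σ√T = 0.31·√0.5 = 0.2192
ln(S/K) + (r + σ²/2)T = ln(400/450) + (0.025 + 0.31²/2)·0.5 = -0.1178 + 0.0365 = -0.0813
d₁ = -0.0813 / 0.2192 = -0.3707 → -0.37
√T = √0.5 = 0.7071
φ(d₁) = φ(-0.37) = 0.3725
vega = S·φ(d₁)·√T = 400·0.3725·0.7071 = 105.3579
(Call and put vega coincide under Black-Scholes.)

105.36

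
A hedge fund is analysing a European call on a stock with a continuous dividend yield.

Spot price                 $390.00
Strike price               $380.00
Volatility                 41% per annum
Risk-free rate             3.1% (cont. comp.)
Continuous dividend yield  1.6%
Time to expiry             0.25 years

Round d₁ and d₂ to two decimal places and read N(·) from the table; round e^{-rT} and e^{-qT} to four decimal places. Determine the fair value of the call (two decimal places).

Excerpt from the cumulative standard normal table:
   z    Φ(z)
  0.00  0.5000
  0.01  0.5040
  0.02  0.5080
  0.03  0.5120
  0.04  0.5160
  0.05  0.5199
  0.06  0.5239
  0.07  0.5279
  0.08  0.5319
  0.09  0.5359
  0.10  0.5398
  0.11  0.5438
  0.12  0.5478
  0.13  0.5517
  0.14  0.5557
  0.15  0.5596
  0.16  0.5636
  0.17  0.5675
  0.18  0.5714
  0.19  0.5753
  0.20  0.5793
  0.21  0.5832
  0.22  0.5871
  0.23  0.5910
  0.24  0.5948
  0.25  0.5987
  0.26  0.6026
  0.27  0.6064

σ√T = 0.41·√0.25 = 0.2050
ln(S/K) + (r − q + σ²/2)T = ln(390/380) + (0.031 − 0.016 + 0.41²/2)·0.25 = 0.0260 + 0.0248 = 0.0507
d₁ = 0.0507 / 0.2050 = 0.2475 ≈ 0.25
d₂ = d₁ − σ√T = 0.2475 − 0.2050 = 0.0425 ≈ 0.04
e^(−qT) = e^(−0.016·0.25) = 0.9960;  e^(−rT) = e^(−0.031·0.25) = 0.9923
N(d₁) = N(0.25) = 0.5987;  N(d₂) = N(0.04) = 0.5160
C = 390·0.9960·0.5987 − 380·0.9923·0.5160 = 232.5590 − 194.5702 = 37.9888

$37.99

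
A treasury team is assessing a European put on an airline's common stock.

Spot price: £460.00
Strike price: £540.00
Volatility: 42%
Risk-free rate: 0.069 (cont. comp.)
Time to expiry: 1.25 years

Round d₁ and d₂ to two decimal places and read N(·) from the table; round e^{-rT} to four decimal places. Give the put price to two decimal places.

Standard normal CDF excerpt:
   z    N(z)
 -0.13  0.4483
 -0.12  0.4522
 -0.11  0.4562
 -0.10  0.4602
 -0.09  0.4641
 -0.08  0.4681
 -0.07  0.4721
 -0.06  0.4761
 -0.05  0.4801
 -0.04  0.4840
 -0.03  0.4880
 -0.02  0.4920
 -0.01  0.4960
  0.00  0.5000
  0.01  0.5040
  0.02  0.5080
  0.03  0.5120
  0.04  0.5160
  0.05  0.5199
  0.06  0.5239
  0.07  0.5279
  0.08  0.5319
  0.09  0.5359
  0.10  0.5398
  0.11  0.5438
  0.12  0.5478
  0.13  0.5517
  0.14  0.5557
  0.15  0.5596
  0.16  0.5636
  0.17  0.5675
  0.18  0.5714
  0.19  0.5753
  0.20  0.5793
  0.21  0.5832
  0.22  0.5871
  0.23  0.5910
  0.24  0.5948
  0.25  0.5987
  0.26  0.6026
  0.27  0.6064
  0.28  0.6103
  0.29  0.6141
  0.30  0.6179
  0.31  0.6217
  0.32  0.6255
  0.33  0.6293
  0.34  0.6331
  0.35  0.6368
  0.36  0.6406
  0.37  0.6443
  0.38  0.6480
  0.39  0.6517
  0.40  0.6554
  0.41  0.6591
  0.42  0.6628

£107.52

σ√T = 0.42·√1.25 = 0.4696
d₁ = [ln(460/540) + (0.069 + ½·0.42²)·1.25] / (σ√T) = (-0.1603 + 0.1965) / 0.4696 = 0.0770 → 0.08
d₂ = 0.0770 − 0.4696 = -0.3926 → -0.39
exp(−rT) = exp(−0.069·1.25) = 0.9174
N(−d₂) = N(0.39) = 0.6517;  N(−d₁) = N(-0.08) = 0.4681
P = 540·0.9174·0.6517 − 460·0.4681 = 322.8496 − 215.3260 = 107.5236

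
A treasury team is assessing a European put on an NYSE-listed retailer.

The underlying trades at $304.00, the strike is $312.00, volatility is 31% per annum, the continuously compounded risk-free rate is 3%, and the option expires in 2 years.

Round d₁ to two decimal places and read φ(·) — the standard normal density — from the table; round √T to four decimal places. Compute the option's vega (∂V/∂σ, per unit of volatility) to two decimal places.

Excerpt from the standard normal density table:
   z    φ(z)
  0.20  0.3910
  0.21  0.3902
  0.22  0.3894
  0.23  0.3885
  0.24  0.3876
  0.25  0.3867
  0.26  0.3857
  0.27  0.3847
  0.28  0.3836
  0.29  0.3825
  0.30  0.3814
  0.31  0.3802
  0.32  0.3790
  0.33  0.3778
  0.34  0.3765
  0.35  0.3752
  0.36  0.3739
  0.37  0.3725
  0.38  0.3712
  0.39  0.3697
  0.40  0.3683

T = 2;  σ√T = 0.4384
d₁ = [ln(304/312) + (0.03 + 0.31²/2)·2] / 0.4384 = [-0.0260 + 0.1561] / 0.4384 = 0.2968 ≈ 0.30
√T = √2 = 1.4142
φ(d₁) = φ(0.30) = 0.3814
vega = S·φ(d₁)·√T = 304·0.3814·1.4142 = 163.9703
(The call has the same vega.)

163.97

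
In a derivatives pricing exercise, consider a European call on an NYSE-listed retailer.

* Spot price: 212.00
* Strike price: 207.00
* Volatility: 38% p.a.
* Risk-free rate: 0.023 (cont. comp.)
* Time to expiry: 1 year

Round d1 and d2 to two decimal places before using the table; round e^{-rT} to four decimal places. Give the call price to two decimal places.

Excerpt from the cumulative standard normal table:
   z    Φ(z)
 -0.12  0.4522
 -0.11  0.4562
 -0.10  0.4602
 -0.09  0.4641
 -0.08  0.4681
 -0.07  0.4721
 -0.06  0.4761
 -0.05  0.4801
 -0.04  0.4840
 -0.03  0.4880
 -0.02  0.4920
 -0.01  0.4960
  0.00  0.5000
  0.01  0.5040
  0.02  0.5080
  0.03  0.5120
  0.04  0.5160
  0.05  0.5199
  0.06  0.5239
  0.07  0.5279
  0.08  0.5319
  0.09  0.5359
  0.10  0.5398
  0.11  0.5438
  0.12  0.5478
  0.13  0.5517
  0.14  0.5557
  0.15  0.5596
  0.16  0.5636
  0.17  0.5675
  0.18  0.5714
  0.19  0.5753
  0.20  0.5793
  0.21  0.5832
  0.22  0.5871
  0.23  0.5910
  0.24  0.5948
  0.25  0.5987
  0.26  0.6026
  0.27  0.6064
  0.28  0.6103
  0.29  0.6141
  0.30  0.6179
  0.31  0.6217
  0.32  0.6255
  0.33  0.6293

36.29

T = 1;  σ√T = 0.3800
d₁ = [ln(212/207) + (0.023 + 0.38²/2)·1] / 0.3800 = [0.0239 + 0.0952] / 0.3800 = 0.3133 ≈ 0.31
d₂ = d₁ − σ√T = 0.3133 − 0.3800 = -0.0667 ≈ -0.07
exp(−rT) = exp(−0.023·1) = 0.9773
C = 212·N(0.31) − 207·0.9773·N(-0.07) = 212·0.6217 − 207·0.9773·0.4721 = 131.8004 − 95.5063 = 36.2941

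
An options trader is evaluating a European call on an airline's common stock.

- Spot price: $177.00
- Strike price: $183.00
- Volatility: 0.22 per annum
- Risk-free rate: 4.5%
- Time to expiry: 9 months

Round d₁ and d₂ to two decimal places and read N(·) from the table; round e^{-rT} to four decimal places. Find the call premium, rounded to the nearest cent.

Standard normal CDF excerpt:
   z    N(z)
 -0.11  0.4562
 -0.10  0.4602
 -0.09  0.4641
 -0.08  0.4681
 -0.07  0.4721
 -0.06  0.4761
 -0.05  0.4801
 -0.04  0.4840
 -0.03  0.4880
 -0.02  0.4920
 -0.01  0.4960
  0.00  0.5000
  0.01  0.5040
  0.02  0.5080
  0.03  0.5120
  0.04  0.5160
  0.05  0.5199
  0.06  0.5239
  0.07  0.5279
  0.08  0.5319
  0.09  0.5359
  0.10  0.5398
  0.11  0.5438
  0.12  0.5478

$13.43

σ√T = 0.22 × 0.8660 = 0.1905
d₁ = [ln(177/183) + (0.045 + 0.22²/2)·0.75] / 0.1905 = [-0.0333 + 0.0519] / 0.1905 = 0.0974 ⇒ 0.10
d₂ = d₁ − σ√T = 0.0974 − 0.1905 = -0.0931 ⇒ -0.09
e^(−rT) = e^(−0.045·0.75) = 0.9668
C = 177·N(0.10) − 183·0.9668·N(-0.09) = 177·0.5398 − 183·0.9668·0.4641 = 95.5446 − 82.1106 = 13.4340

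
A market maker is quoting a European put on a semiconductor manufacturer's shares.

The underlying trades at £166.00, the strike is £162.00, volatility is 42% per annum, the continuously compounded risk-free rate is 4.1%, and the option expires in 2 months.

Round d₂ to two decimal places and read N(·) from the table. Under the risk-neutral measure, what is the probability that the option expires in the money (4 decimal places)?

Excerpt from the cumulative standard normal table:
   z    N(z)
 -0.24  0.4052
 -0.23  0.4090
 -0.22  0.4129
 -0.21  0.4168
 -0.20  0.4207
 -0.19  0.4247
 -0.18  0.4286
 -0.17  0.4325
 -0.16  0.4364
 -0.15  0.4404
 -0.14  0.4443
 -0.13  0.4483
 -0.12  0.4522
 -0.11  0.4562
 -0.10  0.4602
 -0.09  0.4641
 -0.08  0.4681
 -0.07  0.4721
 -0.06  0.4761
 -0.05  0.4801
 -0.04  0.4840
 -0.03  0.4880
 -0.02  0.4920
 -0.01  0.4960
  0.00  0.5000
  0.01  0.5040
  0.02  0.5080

0.4602

σ√T = 0.42·√0.1667 = 0.1715
d₁ = [ln(166/162) + (0.041 + ½·0.42²)·0.1667] / (σ√T) = (0.0244 + 0.0215) / 0.1715 = 0.2678 → 0.27
d₂ = 0.2678 − 0.1715 = 0.0964 → 0.10
Pr(exercise) under Q = N(−d₂) = N(-0.10) = 0.4602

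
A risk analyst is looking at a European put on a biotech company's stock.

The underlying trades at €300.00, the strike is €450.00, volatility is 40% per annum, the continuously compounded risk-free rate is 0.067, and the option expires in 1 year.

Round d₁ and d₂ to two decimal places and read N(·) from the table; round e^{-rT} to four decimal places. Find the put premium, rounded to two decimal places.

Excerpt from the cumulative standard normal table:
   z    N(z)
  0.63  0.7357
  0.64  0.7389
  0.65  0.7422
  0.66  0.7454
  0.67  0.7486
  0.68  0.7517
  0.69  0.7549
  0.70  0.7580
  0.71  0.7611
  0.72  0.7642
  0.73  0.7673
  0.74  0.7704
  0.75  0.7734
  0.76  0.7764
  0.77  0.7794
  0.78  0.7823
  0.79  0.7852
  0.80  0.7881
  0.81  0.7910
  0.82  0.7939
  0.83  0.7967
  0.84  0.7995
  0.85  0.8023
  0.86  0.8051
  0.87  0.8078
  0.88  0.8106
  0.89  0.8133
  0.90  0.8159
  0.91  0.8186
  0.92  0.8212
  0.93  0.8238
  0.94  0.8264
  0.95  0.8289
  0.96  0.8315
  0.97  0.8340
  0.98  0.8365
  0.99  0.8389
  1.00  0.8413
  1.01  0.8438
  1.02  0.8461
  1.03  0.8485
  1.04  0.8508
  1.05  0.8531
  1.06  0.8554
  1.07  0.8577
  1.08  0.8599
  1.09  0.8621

T = 1;  σ√T = 0.4000
d₁ = [ln(300/450) + (0.067 + 0.4²/2)·1] / 0.4000 = [-0.4055 + 0.1470] / 0.4000 = -0.6462 which rounds to -0.65
d₂ = d₁ − σ√T = -0.6462 − 0.4000 = -1.0462 which rounds to -1.05
exp(−rT) = exp(−0.067·1) = 0.9352
P = 450·0.9352·N(1.05) − 300·N(0.65) = 450·0.9352·0.8531 − 300·0.7422 = 359.0186 − 222.6600 = 136.3586

€136.36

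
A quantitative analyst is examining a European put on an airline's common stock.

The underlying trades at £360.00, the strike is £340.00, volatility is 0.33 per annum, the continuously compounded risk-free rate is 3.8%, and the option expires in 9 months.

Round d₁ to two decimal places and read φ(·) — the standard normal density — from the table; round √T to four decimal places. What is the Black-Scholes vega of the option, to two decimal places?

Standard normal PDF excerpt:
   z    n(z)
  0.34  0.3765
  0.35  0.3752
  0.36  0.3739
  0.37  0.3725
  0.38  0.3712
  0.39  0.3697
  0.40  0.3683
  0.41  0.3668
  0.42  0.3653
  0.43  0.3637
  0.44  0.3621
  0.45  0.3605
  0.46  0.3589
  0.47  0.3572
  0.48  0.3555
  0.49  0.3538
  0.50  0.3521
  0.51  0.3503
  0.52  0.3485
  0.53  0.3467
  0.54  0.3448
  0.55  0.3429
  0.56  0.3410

112.89

σ√T = 0.33·√0.75 = 0.2858
d₁ = [ln(360/340) + (0.038 + 0.33²/2)·0.75] / 0.2858 = [0.0572 + 0.0693] / 0.2858 = 0.4426 ⇒ 0.44
√T = √0.75 = 0.8660
φ(d₁) = φ(0.44) = 0.3621
vega = S·φ(d₁)·√T = 360·0.3621·0.8660 = 112.8883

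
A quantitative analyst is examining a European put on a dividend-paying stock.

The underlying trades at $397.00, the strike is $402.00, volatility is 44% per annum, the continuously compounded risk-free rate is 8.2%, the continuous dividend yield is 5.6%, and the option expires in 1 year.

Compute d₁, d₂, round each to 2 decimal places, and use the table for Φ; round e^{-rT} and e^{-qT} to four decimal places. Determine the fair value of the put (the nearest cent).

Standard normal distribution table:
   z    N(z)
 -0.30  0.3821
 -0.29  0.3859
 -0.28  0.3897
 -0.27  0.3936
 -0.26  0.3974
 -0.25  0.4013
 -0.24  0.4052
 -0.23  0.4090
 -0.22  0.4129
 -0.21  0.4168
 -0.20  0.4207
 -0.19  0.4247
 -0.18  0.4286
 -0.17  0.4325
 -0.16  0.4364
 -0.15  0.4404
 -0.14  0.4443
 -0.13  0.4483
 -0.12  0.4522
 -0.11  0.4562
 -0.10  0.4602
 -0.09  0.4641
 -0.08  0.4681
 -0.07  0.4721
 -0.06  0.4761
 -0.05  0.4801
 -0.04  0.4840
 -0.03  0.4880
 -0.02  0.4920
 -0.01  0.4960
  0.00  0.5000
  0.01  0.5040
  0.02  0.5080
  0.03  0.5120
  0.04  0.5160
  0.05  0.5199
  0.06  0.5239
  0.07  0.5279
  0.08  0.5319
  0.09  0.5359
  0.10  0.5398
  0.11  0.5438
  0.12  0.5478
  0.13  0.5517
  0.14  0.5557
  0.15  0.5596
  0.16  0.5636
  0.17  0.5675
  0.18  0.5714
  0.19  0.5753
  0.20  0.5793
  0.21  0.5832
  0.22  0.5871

$62.44

σ√T = 0.44 × 1.0000 = 0.4400
ln(S/K) + (r − q + σ²/2)T = ln(397/402) + (0.082 − 0.056 + 0.44²/2)·1 = -0.0125 + 0.1228 = 0.1103
d₁ = 0.1103 / 0.4400 = 0.2506 → 0.25
d₂ = d₁ − σ√T = 0.2506 − 0.4400 = -0.1894 → -0.19
exp(−qT) = exp(−0.056·1) = 0.9455;  exp(−rT) = exp(−0.082·1) = 0.9213
N(−d₂) = N(0.19) = 0.5753;  N(−d₁) = N(-0.25) = 0.4013
P = 402·0.9213·0.5753 − 397·0.9455·0.4013 = 213.0696 − 150.6334 = 62.4362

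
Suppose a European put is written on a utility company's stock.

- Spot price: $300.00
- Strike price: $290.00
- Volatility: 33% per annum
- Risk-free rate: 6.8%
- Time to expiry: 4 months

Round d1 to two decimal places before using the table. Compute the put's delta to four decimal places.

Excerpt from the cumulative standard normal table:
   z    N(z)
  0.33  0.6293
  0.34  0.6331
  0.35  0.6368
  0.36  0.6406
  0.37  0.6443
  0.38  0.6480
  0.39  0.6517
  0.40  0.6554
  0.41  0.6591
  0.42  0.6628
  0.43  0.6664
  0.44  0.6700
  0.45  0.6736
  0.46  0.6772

-0.3483

σ√T = 0.33 × 0.5774 = 0.1905
d₁ = [ln(300/290) + (0.068 + ½·0.33²)·0.3333] / (σ√T) = (0.0339 + 0.0408) / 0.1905 = 0.3922 which rounds to 0.39
N(d₁) = N(0.39) = 0.6517
Δ_put = N(d₁) − 1 = 0.6517 − 1 = -0.3483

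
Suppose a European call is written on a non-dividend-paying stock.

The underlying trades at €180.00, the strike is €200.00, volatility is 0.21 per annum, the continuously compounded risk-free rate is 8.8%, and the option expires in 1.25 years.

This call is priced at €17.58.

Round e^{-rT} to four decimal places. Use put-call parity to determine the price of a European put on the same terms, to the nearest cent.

€16.74

e^(−rT) = e^(−0.088·1.25) = 0.8958
Put-call parity: C − P = S − K·e^(−rT) = 180 − 200·0.8958 = 180 − 179.1600 = 0.8400
P = C − (C − P) = 17.58 − (0.8400) = 16.7400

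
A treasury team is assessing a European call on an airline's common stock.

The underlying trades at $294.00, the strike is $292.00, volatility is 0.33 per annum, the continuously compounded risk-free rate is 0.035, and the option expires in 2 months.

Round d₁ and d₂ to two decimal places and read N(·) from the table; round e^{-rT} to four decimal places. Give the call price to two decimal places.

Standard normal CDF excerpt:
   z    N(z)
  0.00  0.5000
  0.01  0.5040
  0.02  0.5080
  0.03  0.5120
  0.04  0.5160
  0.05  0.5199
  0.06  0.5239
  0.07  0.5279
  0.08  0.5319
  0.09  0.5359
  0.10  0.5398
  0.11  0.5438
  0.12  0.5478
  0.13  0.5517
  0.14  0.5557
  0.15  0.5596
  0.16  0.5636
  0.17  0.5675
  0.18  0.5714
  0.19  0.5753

$17.06

σ√T = 0.33 × 0.4082 = 0.1347
d₁ = [ln(294/292) + (0.035 + 0.33²/2)·0.1667] / 0.1347 = [0.0068 + 0.0149] / 0.1347 = 0.1613 → 0.16
d₂ = d₁ − σ√T = 0.1613 − 0.1347 = 0.0266 → 0.03
exp(−rT) = exp(−0.035·0.1667) = 0.9942
C = 294·N(0.16) − 292·0.9942·N(0.03) = 294·0.5636 − 292·0.9942·0.5120 = 165.6984 − 148.6369 = 17.0615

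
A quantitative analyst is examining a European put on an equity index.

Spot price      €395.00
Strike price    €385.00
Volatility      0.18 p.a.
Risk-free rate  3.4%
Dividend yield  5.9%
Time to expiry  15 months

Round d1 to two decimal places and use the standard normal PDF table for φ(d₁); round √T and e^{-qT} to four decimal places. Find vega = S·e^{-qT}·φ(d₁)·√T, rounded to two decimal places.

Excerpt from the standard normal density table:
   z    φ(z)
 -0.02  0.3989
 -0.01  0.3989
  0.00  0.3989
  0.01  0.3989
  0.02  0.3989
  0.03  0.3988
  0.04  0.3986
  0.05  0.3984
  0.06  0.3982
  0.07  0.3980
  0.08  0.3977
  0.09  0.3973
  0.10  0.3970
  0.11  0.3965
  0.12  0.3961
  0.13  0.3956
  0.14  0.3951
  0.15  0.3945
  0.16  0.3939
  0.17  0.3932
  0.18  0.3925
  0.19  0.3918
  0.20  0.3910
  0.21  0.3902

T = 1.25;  σ√T = 0.2012
d₁ = [ln(395/385) + (0.034 − 0.059 + 0.18²/2)·1.25] / 0.2012 = [0.0256 − 0.0110] / 0.2012 = 0.0728 ⇒ 0.07
√T = √1.25 = 1.1180
φ(d₁) = φ(0.07) = 0.3980
exp(−qT) = exp(−0.059·1.25) = 0.9289
vega = S·exp(−qT)·φ(d₁)·√T = 395·0.9289·0.3980·1.1180 = 163.2642

163.26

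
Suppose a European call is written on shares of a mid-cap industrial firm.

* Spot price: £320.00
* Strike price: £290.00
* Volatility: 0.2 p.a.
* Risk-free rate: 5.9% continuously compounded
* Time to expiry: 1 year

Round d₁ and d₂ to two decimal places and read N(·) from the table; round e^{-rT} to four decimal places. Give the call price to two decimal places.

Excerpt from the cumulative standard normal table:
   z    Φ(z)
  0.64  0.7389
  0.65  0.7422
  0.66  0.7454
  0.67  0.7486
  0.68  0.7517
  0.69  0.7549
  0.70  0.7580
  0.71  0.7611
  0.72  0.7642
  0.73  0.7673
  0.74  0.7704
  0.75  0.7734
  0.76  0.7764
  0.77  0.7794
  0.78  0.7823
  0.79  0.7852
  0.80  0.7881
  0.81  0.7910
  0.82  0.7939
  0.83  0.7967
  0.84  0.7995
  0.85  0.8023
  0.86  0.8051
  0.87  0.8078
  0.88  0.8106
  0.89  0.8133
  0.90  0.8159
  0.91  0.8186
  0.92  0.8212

£53.88

T = 1;  σ√T = 0.2000
d₁ = [ln(320/290) + (0.059 + 0.2²/2)·1] / 0.2000 = [0.0984 + 0.0790] / 0.2000 = 0.8872 → 0.89
d₂ = d₁ − σ√T = 0.8872 − 0.2000 = 0.6872 → 0.69
exp(−rT) = exp(−0.059·1) = 0.9427
C = 320·N(0.89) − 290·0.9427·N(0.69) = 320·0.8133 − 290·0.9427·0.7549 = 260.2560 − 206.3768 = 53.8792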